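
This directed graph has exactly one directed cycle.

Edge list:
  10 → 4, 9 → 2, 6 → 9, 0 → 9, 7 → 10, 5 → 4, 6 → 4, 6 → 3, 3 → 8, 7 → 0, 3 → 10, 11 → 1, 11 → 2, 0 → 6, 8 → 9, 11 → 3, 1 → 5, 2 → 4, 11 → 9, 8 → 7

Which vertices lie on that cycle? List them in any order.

DFS with gray/black marking from 3:
3 gray
  10 gray
    4 gray
    4 black
  10 black
  8 gray
    7 gray
      7→10: 10 black — skip
      0 gray
        9 gray
          2 gray
            2→4: 4 black — skip
          2 black
        9 black
        6 gray
          6→4: 4 black — skip
          6→9: 9 black — skip
          6→3: 3 is gray → back edge
Back edge closes the cycle 3 → 8 → 7 → 0 → 6 → 3; its vertices are {0, 3, 6, 7, 8}.

0, 3, 6, 7, 8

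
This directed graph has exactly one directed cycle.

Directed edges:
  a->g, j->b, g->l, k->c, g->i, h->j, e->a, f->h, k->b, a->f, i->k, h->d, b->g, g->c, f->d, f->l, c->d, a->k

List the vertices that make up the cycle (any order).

DFS with gray/black marking from g:
g gray
  l gray
  l black
  c gray
    d gray
    d black
  c black
  i gray
    k gray
      b gray
        b→g: g is gray → back edge
Back edge closes the cycle g → i → k → b → g; its vertices are {b, g, i, k}.

b, g, i, k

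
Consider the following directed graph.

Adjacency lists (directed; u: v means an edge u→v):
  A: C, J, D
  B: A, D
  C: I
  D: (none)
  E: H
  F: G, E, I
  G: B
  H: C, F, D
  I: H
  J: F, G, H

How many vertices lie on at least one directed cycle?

9

A vertex is on a directed cycle iff it belongs to a strongly connected component of size ≥ 2 (or has a self-loop).
The vertices on cycles are {A, B, C, E, F, G, H, I, J} — 9 in total.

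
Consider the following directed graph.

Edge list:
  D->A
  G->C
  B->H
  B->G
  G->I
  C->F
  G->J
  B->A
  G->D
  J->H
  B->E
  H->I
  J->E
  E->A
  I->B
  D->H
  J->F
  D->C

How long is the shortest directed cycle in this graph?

3

For each vertex v, BFS finds the shortest path from v back to v.
The shortest such closed walk is G → I → B → G, length 3.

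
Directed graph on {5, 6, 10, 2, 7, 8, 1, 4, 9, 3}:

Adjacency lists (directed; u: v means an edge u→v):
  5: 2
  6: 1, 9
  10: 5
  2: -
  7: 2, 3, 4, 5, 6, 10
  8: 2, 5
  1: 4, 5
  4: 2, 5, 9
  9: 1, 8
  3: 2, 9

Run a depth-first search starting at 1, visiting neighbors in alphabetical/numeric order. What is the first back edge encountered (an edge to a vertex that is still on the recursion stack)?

9->1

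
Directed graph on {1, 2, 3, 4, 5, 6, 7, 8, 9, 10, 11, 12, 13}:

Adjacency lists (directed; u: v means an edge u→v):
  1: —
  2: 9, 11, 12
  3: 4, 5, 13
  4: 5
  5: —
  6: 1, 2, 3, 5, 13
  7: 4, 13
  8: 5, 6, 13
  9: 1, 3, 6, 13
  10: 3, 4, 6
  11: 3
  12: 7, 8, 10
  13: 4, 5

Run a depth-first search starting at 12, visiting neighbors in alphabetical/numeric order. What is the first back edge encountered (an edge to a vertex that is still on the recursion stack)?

9->6

DFS from 12 (visiting neighbors in alphabetical/numeric order); mark gray on enter, black on exit:
12 gray
  7 gray
    4 gray
      5 gray
      5 black
    4 black
    13 gray
      13→4: 4 black — skip
      13→5: 5 black — skip
    13 black
  7 black
  8 gray
    8→5: 5 black — skip
    6 gray
      1 gray
      1 black
      2 gray
        9 gray
          9→1: 1 black — skip
          3 gray
            3→4: 4 black — skip
            3→5: 5 black — skip
            3→13: 13 black — skip
          3 black
          9→6: 6 is gray → back edge
First back edge: 9 → 6.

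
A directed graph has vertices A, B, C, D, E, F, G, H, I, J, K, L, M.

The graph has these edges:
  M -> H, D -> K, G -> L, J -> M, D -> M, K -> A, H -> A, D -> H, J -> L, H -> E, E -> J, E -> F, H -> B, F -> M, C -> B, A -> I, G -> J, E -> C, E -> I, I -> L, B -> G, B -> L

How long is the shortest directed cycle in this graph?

4

For each vertex v, BFS finds the shortest path from v back to v.
The shortest such closed walk is H → E → F → M → H, length 4.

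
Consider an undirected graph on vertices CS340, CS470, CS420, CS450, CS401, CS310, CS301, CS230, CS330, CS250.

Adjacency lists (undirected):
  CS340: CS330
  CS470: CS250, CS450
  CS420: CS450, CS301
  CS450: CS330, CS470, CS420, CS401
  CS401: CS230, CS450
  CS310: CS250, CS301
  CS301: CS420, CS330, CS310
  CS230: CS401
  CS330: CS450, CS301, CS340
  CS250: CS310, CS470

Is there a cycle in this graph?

DFS, tracking each vertex's parent; an edge to a visited non-parent vertex closes a cycle.
Start from CS310:
visit CS310 (parent –)
  visit CS250 (parent CS310)
    CS250–CS310: parent, skip
    visit CS470 (parent CS250)
      CS470–CS250: parent, skip
      visit CS450 (parent CS470)
        visit CS330 (parent CS450)
          CS330–CS450: parent, skip
          visit CS301 (parent CS330)
            visit CS420 (parent CS301)
              CS420–CS450: CS450 visited and ≠ parent → cycle
Cycle: CS450 – CS330 – CS301 – CS420 – CS450.

Yes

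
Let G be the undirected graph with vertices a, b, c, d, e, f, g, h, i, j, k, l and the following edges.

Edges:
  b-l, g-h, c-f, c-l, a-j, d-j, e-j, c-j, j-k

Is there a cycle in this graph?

No

DFS, tracking each vertex's parent; an edge to a visited non-parent vertex closes a cycle.
Start from h:
visit h (parent –)
  visit g (parent h)
    g–h: parent, skip
visit a (parent –)
  visit j (parent a)
    visit k (parent j)
      k–j: parent, skip
    visit e (parent j)
      e–j: parent, skip
    visit c (parent j)
      c–j: parent, skip
      visit f (parent c)
        f–c: parent, skip
      visit l (parent c)
        l–c: parent, skip
        visit b (parent l)
          b–l: parent, skip
    visit d (parent j)
      d–j: parent, skip
    j–a: parent, skip
visit i (parent –)
No non-parent visited neighbor found — the graph is a forest.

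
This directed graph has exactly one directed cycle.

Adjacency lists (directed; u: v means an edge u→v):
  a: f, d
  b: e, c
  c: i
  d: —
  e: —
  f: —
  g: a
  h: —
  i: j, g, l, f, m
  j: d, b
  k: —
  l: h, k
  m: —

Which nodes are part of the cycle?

b, c, i, j

DFS with gray/black marking from b:
b gray
  e gray
  e black
  c gray
    i gray
      j gray
        d gray
        d black
        j→b: b is gray → back edge
Back edge closes the cycle b → c → i → j → b; its vertices are {b, c, i, j}.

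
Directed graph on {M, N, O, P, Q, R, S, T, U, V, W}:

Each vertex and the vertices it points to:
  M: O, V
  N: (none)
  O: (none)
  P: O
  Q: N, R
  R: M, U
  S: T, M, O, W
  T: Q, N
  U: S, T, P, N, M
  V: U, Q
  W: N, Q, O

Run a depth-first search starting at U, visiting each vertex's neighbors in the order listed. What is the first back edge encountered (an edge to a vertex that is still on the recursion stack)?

V→U

DFS from U (visiting each vertex's neighbors in the order listed); mark gray on enter, black on exit:
U gray
  S gray
    T gray
      Q gray
        N gray
        N black
        R gray
          M gray
            O gray
            O black
            V gray
              V→U: U is gray → back edge
First back edge: V → U.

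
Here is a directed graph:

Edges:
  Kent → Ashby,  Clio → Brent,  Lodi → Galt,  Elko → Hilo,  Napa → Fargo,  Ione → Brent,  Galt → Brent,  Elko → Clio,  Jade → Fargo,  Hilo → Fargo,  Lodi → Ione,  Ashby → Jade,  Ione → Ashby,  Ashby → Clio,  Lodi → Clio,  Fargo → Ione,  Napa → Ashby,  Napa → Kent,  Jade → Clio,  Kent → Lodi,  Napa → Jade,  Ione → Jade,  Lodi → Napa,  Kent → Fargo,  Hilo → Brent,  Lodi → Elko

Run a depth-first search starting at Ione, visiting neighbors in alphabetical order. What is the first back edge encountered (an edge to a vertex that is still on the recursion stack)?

Fargo->Ione

DFS from Ione (visiting neighbors in alphabetical order); mark gray on enter, black on exit:
Ione gray
  Ashby gray
    Clio gray
      Brent gray
      Brent black
    Clio black
    Jade gray
      Jade→Clio: Clio black — skip
      Fargo gray
        Fargo→Ione: Ione is gray → back edge
First back edge: Fargo → Ione.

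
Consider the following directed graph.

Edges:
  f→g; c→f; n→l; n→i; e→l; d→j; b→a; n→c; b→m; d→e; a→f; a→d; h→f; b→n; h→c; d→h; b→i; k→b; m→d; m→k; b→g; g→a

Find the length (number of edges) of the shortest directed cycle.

3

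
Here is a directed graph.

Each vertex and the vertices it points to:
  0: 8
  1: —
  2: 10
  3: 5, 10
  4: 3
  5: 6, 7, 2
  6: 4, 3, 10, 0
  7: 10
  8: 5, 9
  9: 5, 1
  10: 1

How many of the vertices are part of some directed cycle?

A vertex is on a directed cycle iff it belongs to a strongly connected component of size ≥ 2 (or has a self-loop).
The vertices on cycles are {0, 3, 4, 5, 6, 8, 9} — 7 in total.

7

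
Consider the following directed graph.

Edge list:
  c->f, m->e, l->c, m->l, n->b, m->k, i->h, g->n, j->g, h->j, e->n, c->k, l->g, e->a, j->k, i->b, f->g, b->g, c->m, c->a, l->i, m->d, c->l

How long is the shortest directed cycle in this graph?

2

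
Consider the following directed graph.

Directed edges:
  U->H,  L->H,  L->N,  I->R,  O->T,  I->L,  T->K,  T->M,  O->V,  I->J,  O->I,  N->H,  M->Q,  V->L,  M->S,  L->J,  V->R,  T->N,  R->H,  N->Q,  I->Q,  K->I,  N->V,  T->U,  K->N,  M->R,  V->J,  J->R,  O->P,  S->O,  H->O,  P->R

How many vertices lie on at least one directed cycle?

A vertex is on a directed cycle iff it belongs to a strongly connected component of size ≥ 2 (or has a self-loop).
The vertices on cycles are {H, I, J, K, L, M, N, O, P, R, S, T, U, V} — 14 in total.

14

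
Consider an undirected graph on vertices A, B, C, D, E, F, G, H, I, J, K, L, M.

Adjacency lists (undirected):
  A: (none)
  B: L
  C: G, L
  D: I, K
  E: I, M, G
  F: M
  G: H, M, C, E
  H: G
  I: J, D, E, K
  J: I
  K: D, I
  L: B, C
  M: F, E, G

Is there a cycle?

Yes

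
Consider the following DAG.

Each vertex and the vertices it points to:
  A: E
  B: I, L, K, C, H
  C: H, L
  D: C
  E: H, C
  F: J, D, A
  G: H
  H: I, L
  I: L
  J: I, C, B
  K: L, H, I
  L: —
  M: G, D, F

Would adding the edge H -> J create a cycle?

Adding H→J creates a cycle iff J can already reach H.
Path from J: J → B → H.
So J → … → H → J is a cycle.

Yes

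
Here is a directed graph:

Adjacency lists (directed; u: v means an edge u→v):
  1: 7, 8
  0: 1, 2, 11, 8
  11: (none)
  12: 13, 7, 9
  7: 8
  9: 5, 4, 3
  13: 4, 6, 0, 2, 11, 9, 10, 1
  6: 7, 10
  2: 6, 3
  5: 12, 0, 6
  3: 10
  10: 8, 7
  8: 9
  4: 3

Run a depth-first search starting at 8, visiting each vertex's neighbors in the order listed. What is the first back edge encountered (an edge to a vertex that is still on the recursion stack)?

DFS from 8 (visiting each vertex's neighbors in the order listed); mark gray on enter, black on exit:
8 gray
  9 gray
    5 gray
      12 gray
        13 gray
          4 gray
            3 gray
              10 gray
                10→8: 8 is gray → back edge
First back edge: 10 → 8.

10->8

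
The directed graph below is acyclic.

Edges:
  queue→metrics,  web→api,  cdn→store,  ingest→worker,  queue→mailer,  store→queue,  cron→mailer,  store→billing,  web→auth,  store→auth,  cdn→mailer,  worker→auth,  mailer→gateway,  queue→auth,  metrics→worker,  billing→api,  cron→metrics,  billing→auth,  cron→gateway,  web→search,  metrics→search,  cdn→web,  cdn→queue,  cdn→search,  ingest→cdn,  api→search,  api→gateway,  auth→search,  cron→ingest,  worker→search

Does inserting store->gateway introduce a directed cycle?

Adding store→gateway creates a cycle iff gateway can already reach store.
Explore from gateway: no path reaches store. The graph stays acyclic.

No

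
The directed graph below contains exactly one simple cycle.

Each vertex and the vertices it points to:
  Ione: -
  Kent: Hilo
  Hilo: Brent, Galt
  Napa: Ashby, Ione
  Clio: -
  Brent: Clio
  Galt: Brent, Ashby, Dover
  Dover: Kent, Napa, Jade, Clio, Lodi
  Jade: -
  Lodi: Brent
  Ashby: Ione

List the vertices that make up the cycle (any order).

DFS with gray/black marking from Dover:
Dover gray
  Kent gray
    Hilo gray
      Brent gray
        Clio gray
        Clio black
      Brent black
      Galt gray
        Galt→Brent: Brent black — skip
        Ashby gray
          Ione gray
          Ione black
        Ashby black
        Galt→Dover: Dover is gray → back edge
Back edge closes the cycle Dover → Kent → Hilo → Galt → Dover; its vertices are {Galt, Hilo, Kent, Dover}.

Galt, Hilo, Kent, Dover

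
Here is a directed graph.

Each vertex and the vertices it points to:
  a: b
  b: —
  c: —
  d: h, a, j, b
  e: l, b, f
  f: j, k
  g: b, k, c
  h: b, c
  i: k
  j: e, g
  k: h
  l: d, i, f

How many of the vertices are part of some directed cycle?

A vertex is on a directed cycle iff it belongs to a strongly connected component of size ≥ 2 (or has a self-loop).
The vertices on cycles are {d, e, f, j, l} — 5 in total.

5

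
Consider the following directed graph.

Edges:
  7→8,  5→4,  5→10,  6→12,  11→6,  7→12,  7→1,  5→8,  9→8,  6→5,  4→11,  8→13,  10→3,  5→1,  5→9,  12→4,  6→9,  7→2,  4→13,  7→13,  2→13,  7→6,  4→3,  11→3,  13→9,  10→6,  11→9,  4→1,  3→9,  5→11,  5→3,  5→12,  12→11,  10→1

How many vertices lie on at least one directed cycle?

A vertex is on a directed cycle iff it belongs to a strongly connected component of size ≥ 2 (or has a self-loop).
The vertices on cycles are {4, 5, 6, 8, 9, 10, 11, 12, 13} — 9 in total.

9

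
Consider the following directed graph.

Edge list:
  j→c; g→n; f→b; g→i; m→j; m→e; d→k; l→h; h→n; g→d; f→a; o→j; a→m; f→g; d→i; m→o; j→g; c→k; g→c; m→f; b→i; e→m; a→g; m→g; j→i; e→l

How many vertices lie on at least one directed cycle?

A vertex is on a directed cycle iff it belongs to a strongly connected component of size ≥ 2 (or has a self-loop).
The vertices on cycles are {a, e, f, m} — 4 in total.

4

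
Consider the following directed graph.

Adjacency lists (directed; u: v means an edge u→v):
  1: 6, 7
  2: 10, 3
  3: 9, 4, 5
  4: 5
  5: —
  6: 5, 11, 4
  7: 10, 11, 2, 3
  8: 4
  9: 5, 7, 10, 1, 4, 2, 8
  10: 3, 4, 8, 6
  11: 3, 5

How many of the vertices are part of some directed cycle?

A vertex is on a directed cycle iff it belongs to a strongly connected component of size ≥ 2 (or has a self-loop).
The vertices on cycles are {1, 2, 3, 6, 7, 9, 10, 11} — 8 in total.

8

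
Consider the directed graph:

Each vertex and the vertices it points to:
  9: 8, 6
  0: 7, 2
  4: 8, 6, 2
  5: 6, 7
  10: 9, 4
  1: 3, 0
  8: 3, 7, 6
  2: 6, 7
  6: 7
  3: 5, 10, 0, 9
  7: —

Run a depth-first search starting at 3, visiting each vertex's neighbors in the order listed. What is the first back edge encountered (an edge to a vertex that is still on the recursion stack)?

8→3

DFS from 3 (visiting each vertex's neighbors in the order listed); mark gray on enter, black on exit:
3 gray
  5 gray
    6 gray
      7 gray
      7 black
    6 black
    5→7: 7 black — skip
  5 black
  10 gray
    9 gray
      8 gray
        8→3: 3 is gray → back edge
First back edge: 8 → 3.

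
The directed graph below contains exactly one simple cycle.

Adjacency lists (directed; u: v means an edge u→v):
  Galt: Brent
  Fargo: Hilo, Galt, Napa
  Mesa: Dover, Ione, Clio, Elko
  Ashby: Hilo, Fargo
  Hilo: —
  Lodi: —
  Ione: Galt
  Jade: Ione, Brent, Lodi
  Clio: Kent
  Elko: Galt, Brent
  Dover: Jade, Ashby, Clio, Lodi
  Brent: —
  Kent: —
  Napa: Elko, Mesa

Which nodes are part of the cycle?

Mesa, Napa, Ashby, Dover, Fargo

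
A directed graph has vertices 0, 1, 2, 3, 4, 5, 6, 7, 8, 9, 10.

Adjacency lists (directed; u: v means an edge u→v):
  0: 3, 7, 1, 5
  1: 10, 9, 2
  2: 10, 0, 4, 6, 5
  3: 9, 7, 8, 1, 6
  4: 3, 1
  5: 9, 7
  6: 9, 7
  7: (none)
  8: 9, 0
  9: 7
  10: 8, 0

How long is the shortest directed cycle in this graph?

3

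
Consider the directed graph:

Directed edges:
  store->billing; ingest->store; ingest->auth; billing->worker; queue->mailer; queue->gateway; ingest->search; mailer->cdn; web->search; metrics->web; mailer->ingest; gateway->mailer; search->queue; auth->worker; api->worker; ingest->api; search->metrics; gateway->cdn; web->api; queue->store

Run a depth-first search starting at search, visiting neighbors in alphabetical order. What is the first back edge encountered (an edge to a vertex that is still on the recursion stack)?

DFS from search (visiting neighbors in alphabetical order); mark gray on enter, black on exit:
search gray
  metrics gray
    web gray
      api gray
        worker gray
        worker black
      api black
      web→search: search is gray → back edge
First back edge: web → search.

web->search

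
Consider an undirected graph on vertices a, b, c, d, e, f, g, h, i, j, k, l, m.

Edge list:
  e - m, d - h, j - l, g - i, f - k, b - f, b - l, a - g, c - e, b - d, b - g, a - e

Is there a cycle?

DFS, tracking each vertex's parent; an edge to a visited non-parent vertex closes a cycle.
Start from h:
visit h (parent –)
  visit d (parent h)
    d–h: parent, skip
    visit b (parent d)
      visit g (parent b)
        g–b: parent, skip
        visit i (parent g)
          i–g: parent, skip
        visit a (parent g)
          visit e (parent a)
            e–a: parent, skip
            visit m (parent e)
              m–e: parent, skip
            visit c (parent e)
              c–e: parent, skip
          a–g: parent, skip
      b–d: parent, skip
      visit f (parent b)
        visit k (parent f)
          k–f: parent, skip
        f–b: parent, skip
      visit l (parent b)
        visit j (parent l)
          j–l: parent, skip
        l–b: parent, skip
No non-parent visited neighbor found — the graph is a forest.

No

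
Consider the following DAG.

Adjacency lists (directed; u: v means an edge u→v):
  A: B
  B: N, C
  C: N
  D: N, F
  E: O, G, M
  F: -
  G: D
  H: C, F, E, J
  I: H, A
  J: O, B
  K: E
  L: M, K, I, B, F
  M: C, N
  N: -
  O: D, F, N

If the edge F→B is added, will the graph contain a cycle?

No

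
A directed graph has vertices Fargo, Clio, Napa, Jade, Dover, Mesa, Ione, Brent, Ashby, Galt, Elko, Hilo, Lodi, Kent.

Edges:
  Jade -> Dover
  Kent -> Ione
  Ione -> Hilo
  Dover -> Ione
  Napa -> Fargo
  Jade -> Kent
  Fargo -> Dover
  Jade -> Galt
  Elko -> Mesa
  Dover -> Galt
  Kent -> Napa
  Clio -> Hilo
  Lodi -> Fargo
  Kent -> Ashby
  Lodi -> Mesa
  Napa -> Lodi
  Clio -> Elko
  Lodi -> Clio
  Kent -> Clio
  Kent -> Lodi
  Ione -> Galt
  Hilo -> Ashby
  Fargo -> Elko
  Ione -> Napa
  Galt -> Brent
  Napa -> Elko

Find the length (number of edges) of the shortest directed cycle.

For each vertex v, BFS finds the shortest path from v back to v.
The shortest such closed walk is Dover → Ione → Napa → Fargo → Dover, length 4.

4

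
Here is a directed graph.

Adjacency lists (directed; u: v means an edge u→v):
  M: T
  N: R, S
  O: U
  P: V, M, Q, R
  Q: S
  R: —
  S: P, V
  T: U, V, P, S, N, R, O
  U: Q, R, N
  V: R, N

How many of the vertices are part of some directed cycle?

A vertex is on a directed cycle iff it belongs to a strongly connected component of size ≥ 2 (or has a self-loop).
The vertices on cycles are {M, N, O, P, Q, S, T, U, V} — 9 in total.

9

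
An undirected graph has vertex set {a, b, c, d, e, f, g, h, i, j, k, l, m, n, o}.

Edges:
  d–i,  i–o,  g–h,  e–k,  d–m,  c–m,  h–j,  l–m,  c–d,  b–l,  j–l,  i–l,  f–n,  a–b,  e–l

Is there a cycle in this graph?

DFS, tracking each vertex's parent; an edge to a visited non-parent vertex closes a cycle.
Start from l:
visit l (parent –)
  visit i (parent l)
    visit d (parent i)
      d–i: parent, skip
      visit m (parent d)
        visit c (parent m)
          c–d: d visited and ≠ parent → cycle
Cycle: d – m – c – d.

Yes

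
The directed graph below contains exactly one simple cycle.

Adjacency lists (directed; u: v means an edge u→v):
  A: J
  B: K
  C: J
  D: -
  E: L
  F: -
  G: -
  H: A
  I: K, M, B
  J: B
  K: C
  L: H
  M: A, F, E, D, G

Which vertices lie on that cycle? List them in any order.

B, C, J, K

DFS with gray/black marking from B:
B gray
  K gray
    C gray
      J gray
        J→B: B is gray → back edge
Back edge closes the cycle B → K → C → J → B; its vertices are {B, C, J, K}.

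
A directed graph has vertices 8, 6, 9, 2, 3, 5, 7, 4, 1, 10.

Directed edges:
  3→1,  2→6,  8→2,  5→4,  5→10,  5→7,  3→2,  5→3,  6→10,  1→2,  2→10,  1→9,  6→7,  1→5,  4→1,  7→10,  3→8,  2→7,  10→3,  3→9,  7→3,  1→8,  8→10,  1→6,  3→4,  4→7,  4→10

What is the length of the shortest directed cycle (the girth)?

For each vertex v, BFS finds the shortest path from v back to v.
The shortest such closed walk is 3 → 2 → 7 → 3, length 3.

3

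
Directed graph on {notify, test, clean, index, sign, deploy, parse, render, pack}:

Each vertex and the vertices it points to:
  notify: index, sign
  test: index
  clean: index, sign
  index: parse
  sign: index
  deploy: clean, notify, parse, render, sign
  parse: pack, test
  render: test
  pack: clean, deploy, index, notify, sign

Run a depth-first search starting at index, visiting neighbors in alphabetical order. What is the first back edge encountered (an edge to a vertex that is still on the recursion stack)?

DFS from index (visiting neighbors in alphabetical order); mark gray on enter, black on exit:
index gray
  parse gray
    pack gray
      clean gray
        clean→index: index is gray → back edge
First back edge: clean → index.

clean→index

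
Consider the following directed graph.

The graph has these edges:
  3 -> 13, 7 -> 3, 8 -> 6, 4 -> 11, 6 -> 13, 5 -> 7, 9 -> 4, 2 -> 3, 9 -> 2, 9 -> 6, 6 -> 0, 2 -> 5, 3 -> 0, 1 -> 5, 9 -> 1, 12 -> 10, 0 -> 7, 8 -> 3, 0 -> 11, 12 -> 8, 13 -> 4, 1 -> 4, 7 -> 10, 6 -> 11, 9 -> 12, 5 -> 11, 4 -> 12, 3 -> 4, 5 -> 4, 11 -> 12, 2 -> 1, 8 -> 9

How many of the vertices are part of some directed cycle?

13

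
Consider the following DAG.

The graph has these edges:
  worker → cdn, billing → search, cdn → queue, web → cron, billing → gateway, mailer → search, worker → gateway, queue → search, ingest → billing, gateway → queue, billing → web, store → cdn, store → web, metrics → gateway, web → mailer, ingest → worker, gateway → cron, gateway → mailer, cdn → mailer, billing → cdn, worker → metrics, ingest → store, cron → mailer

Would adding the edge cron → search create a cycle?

Adding cron→search creates a cycle iff search can already reach cron.
Explore from search: no path reaches cron. The graph stays acyclic.

No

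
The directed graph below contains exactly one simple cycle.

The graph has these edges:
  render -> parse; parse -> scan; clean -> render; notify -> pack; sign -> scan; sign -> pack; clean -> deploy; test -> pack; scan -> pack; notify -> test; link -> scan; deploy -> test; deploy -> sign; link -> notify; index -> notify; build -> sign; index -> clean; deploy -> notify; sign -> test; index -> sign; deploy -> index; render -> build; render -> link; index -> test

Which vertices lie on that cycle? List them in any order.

DFS with gray/black marking from clean:
clean gray
  render gray
    link gray
      notify gray
        pack gray
        pack black
        test gray
          test→pack: pack black — skip
        test black
      notify black
      scan gray
        scan→pack: pack black — skip
      scan black
    link black
    parse gray
      parse→scan: scan black — skip
    parse black
    build gray
      sign gray
        sign→scan: scan black — skip
        sign→pack: pack black — skip
        sign→test: test black — skip
      sign black
    build black
  render black
  deploy gray
    deploy→notify: notify black — skip
    index gray
      index→notify: notify black — skip
      index→clean: clean is gray → back edge
Back edge closes the cycle clean → deploy → index → clean; its vertices are {clean, index, deploy}.

clean, index, deploy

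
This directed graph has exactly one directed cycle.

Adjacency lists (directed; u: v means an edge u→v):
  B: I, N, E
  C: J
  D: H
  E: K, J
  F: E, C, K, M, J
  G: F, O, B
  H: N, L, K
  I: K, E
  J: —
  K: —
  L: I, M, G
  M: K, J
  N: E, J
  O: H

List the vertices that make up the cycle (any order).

G, H, L, O

DFS with gray/black marking from H:
H gray
  N gray
    E gray
      K gray
      K black
      J gray
      J black
    E black
    N→J: J black — skip
  N black
  L gray
    I gray
      I→K: K black — skip
      I→E: E black — skip
    I black
    M gray
      M→K: K black — skip
      M→J: J black — skip
    M black
    G gray
      F gray
        F→E: E black — skip
        C gray
          C→J: J black — skip
        C black
        F→K: K black — skip
        F→M: M black — skip
        F→J: J black — skip
      F black
      O gray
        O→H: H is gray → back edge
Back edge closes the cycle H → L → G → O → H; its vertices are {G, H, L, O}.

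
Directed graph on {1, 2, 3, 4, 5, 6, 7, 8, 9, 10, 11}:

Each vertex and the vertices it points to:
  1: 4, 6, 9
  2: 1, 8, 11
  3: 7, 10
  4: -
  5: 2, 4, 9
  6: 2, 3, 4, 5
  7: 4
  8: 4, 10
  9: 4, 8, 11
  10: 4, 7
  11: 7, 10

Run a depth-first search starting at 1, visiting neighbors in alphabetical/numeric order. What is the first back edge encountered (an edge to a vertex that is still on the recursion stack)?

DFS from 1 (visiting neighbors in alphabetical/numeric order); mark gray on enter, black on exit:
1 gray
  4 gray
  4 black
  6 gray
    2 gray
      2→1: 1 is gray → back edge
First back edge: 2 → 1.

2→1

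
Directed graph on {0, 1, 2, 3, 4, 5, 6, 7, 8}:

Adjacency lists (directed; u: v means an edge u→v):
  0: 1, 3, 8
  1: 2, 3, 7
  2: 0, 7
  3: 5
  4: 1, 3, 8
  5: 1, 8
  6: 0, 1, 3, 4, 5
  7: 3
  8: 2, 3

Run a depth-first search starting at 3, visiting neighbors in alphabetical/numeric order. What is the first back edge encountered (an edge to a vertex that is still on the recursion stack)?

0->1

DFS from 3 (visiting neighbors in alphabetical/numeric order); mark gray on enter, black on exit:
3 gray
  5 gray
    1 gray
      2 gray
        0 gray
          0→1: 1 is gray → back edge
First back edge: 0 → 1.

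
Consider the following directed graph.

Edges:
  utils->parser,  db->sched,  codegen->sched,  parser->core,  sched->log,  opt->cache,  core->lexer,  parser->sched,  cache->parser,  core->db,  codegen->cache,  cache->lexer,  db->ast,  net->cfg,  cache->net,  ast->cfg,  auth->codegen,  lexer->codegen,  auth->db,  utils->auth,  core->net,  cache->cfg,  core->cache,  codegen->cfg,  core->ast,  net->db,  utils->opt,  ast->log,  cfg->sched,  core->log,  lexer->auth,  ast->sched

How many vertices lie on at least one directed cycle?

6

A vertex is on a directed cycle iff it belongs to a strongly connected component of size ≥ 2 (or has a self-loop).
The vertices on cycles are {auth, core, cache, lexer, parser, codegen} — 6 in total.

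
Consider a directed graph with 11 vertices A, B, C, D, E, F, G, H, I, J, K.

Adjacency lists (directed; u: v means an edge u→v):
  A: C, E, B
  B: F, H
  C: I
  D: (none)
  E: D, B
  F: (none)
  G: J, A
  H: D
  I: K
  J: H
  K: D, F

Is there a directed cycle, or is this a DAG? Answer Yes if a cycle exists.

DFS with white/gray/black marking, starting from J:
J gray
  H gray
    D gray
    D black
  H black
J black
A gray
  C gray
    I gray
      K gray
        K→D: D black — skip
        F gray
        F black
      K black
    I black
  C black
  E gray
    E→D: D black — skip
    B gray
      B→F: F black — skip
      B→H: H black — skip
    B black
  E black
  A→B: B black — skip
A black
G gray
  G→J: J black — skip
  G→A: A black — skip
G black
Every edge goes to a white or black vertex — no back edge, so the graph is acyclic.

No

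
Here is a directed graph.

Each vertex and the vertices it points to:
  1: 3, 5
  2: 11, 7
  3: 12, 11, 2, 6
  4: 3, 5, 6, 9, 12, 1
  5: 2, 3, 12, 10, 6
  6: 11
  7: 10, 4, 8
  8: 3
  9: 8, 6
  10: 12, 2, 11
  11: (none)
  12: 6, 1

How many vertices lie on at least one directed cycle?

10

A vertex is on a directed cycle iff it belongs to a strongly connected component of size ≥ 2 (or has a self-loop).
The vertices on cycles are {1, 2, 3, 4, 5, 7, 8, 9, 10, 12} — 10 in total.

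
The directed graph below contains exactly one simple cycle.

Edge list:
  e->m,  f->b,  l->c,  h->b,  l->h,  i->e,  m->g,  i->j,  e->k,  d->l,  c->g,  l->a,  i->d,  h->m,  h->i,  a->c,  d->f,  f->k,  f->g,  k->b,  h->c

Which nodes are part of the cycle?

DFS with gray/black marking from i:
i gray
  d gray
    f gray
      g gray
      g black
      b gray
      b black
      k gray
        k→b: b black — skip
      k black
    f black
    l gray
      h gray
        m gray
          m→g: g black — skip
        m black
        h→i: i is gray → back edge
Back edge closes the cycle i → d → l → h → i; its vertices are {d, h, i, l}.

d, h, i, l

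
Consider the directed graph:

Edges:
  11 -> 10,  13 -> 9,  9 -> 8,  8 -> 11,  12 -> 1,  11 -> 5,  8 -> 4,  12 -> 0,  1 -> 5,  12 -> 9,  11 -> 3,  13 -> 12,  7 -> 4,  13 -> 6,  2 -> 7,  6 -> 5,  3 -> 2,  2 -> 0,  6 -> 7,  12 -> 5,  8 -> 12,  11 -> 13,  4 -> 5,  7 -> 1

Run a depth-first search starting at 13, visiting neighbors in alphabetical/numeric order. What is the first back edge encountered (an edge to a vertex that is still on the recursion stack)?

11->13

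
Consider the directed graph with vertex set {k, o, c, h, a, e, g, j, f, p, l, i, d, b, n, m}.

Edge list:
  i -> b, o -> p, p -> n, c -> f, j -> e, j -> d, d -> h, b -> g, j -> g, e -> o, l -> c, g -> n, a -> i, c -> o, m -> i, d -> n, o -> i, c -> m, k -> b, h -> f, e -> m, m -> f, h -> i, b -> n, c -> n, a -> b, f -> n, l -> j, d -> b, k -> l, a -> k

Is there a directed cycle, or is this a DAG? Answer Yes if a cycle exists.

DFS with white/gray/black marking, starting from m:
m gray
  f gray
    n gray
    n black
  f black
  i gray
    b gray
      g gray
        g→n: n black — skip
      g black
      b→n: n black — skip
    b black
  i black
m black
k gray
  k→b: b black — skip
  l gray
    c gray
      c→f: f black — skip
      c→m: m black — skip
      c→n: n black — skip
      o gray
        o→i: i black — skip
        p gray
          p→n: n black — skip
        p black
      o black
    c black
    j gray
      j→g: g black — skip
      e gray
        e→o: o black — skip
        e→m: m black — skip
      e black
      d gray
        d→n: n black — skip
        h gray
          h→f: f black — skip
          h→i: i black — skip
        h black
        d→b: b black — skip
      d black
    j black
  l black
k black
a gray
  a→i: i black — skip
  a→k: k black — skip
  a→b: b black — skip
a black
Every edge goes to a white or black vertex — no back edge, so the graph is acyclic.

No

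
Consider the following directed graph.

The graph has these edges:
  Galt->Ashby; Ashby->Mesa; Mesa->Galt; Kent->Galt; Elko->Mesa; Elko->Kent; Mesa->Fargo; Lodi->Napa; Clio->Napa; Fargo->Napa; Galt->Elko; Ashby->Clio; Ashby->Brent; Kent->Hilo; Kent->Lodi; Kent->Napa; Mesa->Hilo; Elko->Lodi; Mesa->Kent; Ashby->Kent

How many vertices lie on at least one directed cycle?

5

A vertex is on a directed cycle iff it belongs to a strongly connected component of size ≥ 2 (or has a self-loop).
The vertices on cycles are {Elko, Galt, Kent, Mesa, Ashby} — 5 in total.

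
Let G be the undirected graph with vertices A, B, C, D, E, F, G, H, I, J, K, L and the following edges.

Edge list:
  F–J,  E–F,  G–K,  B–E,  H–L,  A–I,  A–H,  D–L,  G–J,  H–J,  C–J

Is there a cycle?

DFS, tracking each vertex's parent; an edge to a visited non-parent vertex closes a cycle.
Start from A:
visit A (parent –)
  visit H (parent A)
    visit L (parent H)
      L–H: parent, skip
      visit D (parent L)
        D–L: parent, skip
    visit J (parent H)
      visit F (parent J)
        visit E (parent F)
          visit B (parent E)
            B–E: parent, skip
          E–F: parent, skip
        F–J: parent, skip
      visit C (parent J)
        C–J: parent, skip
      visit G (parent J)
        visit K (parent G)
          K–G: parent, skip
        G–J: parent, skip
      J–H: parent, skip
    H–A: parent, skip
  visit I (parent A)
    I–A: parent, skip
No non-parent visited neighbor found — the graph is a forest.

No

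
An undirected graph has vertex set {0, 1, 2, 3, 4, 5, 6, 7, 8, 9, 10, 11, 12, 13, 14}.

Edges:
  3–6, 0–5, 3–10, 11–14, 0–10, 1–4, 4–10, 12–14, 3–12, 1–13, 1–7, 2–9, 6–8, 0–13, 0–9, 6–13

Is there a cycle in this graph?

DFS, tracking each vertex's parent; an edge to a visited non-parent vertex closes a cycle.
Start from 6:
visit 6 (parent –)
  visit 8 (parent 6)
    8–6: parent, skip
  visit 13 (parent 6)
    visit 1 (parent 13)
      1–13: parent, skip
      visit 4 (parent 1)
        4–1: parent, skip
        visit 10 (parent 4)
          10–4: parent, skip
          visit 0 (parent 10)
            0–13: 13 visited and ≠ parent → cycle
Cycle: 13 – 1 – 4 – 10 – 0 – 13.

Yes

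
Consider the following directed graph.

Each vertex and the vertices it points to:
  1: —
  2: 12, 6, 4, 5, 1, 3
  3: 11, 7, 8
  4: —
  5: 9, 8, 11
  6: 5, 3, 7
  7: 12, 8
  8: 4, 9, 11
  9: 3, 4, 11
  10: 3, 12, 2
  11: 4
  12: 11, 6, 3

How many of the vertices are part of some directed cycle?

A vertex is on a directed cycle iff it belongs to a strongly connected component of size ≥ 2 (or has a self-loop).
The vertices on cycles are {3, 5, 6, 7, 8, 9, 12} — 7 in total.

7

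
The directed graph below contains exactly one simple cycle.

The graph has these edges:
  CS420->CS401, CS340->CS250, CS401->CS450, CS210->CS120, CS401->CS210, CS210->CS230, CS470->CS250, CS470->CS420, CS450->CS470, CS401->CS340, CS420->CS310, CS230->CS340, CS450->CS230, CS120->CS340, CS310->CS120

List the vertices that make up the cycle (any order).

CS401, CS420, CS450, CS470

DFS with gray/black marking from CS420:
CS420 gray
  CS310 gray
    CS120 gray
      CS340 gray
        CS250 gray
        CS250 black
      CS340 black
    CS120 black
  CS310 black
  CS401 gray
    CS450 gray
      CS230 gray
        CS230→CS340: CS340 black — skip
      CS230 black
      CS470 gray
        CS470→CS250: CS250 black — skip
        CS470→CS420: CS420 is gray → back edge
Back edge closes the cycle CS420 → CS401 → CS450 → CS470 → CS420; its vertices are {CS401, CS420, CS450, CS470}.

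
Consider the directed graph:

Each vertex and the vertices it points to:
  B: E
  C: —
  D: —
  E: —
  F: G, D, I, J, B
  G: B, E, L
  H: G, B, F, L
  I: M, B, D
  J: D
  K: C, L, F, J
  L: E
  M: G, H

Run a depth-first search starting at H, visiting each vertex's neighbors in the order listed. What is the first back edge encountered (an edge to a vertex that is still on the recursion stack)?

DFS from H (visiting each vertex's neighbors in the order listed); mark gray on enter, black on exit:
H gray
  G gray
    B gray
      E gray
      E black
    B black
    G→E: E black — skip
    L gray
      L→E: E black — skip
    L black
  G black
  H→B: B black — skip
  F gray
    F→G: G black — skip
    D gray
    D black
    I gray
      M gray
        M→G: G black — skip
        M→H: H is gray → back edge
First back edge: M → H.

M→H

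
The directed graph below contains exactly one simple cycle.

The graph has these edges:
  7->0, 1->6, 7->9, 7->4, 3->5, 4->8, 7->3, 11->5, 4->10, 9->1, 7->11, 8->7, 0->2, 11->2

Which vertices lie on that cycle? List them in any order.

4, 7, 8

DFS with gray/black marking from 7:
7 gray
  9 gray
    1 gray
      6 gray
      6 black
    1 black
  9 black
  4 gray
    10 gray
    10 black
    8 gray
      8→7: 7 is gray → back edge
Back edge closes the cycle 7 → 4 → 8 → 7; its vertices are {4, 7, 8}.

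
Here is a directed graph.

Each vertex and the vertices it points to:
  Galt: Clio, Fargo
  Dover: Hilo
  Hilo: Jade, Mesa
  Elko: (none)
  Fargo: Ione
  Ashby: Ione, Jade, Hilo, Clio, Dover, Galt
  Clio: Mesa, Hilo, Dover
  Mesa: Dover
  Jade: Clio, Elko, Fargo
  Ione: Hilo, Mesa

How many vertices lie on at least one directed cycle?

7

A vertex is on a directed cycle iff it belongs to a strongly connected component of size ≥ 2 (or has a self-loop).
The vertices on cycles are {Clio, Hilo, Ione, Jade, Mesa, Dover, Fargo} — 7 in total.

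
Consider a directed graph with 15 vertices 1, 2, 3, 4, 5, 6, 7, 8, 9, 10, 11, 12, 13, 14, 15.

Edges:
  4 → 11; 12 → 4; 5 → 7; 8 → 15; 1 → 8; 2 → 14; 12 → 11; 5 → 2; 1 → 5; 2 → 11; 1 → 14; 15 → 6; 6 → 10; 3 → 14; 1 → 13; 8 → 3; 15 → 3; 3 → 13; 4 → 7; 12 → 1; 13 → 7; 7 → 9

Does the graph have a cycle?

No

DFS with white/gray/black marking, starting from 15:
15 gray
  6 gray
    10 gray
    10 black
  6 black
  3 gray
    13 gray
      7 gray
        9 gray
        9 black
      7 black
    13 black
    14 gray
    14 black
  3 black
15 black
1 gray
  1→13: 13 black — skip
  1→14: 14 black — skip
  8 gray
    8→3: 3 black — skip
    8→15: 15 black — skip
  8 black
  5 gray
    5→7: 7 black — skip
    2 gray
      2→14: 14 black — skip
      11 gray
      11 black
    2 black
  5 black
1 black
4 gray
  4→11: 11 black — skip
  4→7: 7 black — skip
4 black
12 gray
  12→11: 11 black — skip
  12→4: 4 black — skip
  12→1: 1 black — skip
12 black
Every edge goes to a white or black vertex — no back edge, so the graph is acyclic.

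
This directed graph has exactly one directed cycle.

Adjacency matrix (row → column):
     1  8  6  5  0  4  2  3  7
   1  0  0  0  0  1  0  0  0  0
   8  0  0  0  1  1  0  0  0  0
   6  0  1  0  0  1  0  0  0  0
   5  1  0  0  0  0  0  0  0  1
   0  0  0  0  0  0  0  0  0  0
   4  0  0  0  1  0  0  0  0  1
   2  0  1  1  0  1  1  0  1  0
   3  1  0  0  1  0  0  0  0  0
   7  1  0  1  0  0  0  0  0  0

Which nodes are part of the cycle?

DFS with gray/black marking from 6:
6 gray
  0 gray
  0 black
  8 gray
    8→0: 0 black — skip
    5 gray
      1 gray
        1→0: 0 black — skip
      1 black
      7 gray
        7→1: 1 black — skip
        7→6: 6 is gray → back edge
Back edge closes the cycle 6 → 8 → 5 → 7 → 6; its vertices are {5, 6, 7, 8}.

5, 6, 7, 8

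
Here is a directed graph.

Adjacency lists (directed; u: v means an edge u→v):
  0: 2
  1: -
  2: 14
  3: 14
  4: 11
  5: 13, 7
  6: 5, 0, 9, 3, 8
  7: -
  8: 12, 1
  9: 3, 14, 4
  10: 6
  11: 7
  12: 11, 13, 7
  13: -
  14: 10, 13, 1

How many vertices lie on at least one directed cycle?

7

A vertex is on a directed cycle iff it belongs to a strongly connected component of size ≥ 2 (or has a self-loop).
The vertices on cycles are {0, 2, 3, 6, 9, 10, 14} — 7 in total.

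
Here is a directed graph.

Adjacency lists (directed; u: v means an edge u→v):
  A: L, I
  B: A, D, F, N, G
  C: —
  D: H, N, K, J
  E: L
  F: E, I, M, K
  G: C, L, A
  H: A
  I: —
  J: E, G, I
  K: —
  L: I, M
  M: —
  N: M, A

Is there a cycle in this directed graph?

DFS with white/gray/black marking, starting from F:
F gray
  E gray
    L gray
      I gray
      I black
      M gray
      M black
    L black
  E black
  F→I: I black — skip
  F→M: M black — skip
  K gray
  K black
F black
A gray
  A→L: L black — skip
  A→I: I black — skip
A black
B gray
  B→A: A black — skip
  D gray
    H gray
      H→A: A black — skip
    H black
    N gray
      N→M: M black — skip
      N→A: A black — skip
    N black
    D→K: K black — skip
    J gray
      J→E: E black — skip
      G gray
        C gray
        C black
        G→L: L black — skip
        G→A: A black — skip
      G black
      J→I: I black — skip
    J black
  D black
  B→F: F black — skip
  B→N: N black — skip
  B→G: G black — skip
B black
Every edge goes to a white or black vertex — no back edge, so the graph is acyclic.

No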